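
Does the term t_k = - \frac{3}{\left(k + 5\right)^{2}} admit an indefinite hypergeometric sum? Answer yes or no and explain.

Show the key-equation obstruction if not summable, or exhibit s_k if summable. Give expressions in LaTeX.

No — t_k has no hypergeometric antidifference.

Ratio r(k) = (k + 5)**2/(k + 6)**2.
Take A(k)=k**2 + 10*k + 25, B(k)=k**2 + 12*k + 36, C(k)=1.
f must satisfy (k**2 + 10*k + 25)·f(k+1) − (k**2 + 10*k + 25)·f(k) = 1.
From deg A=2, deg B=2, deg C=0: d=0.
Write f(k) = c0. Then LHS − RHS = -1, requiring -1 = 0: contradictory. No certificate.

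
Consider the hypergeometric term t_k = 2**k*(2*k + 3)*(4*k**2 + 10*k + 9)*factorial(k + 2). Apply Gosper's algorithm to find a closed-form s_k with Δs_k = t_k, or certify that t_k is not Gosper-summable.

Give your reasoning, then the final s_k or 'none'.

s_k = 2**k*(4*k**2 - 2*k + 3)*factorial(k + 2)

Step 1: r(k) = 2*(8*k**4 + 80*k**3 + 304*k**2 + 523*k + 345)/(8*k**3 + 32*k**2 + 48*k + 27).
Factor: A=2*k + 6; B=1; C=k**3 + 4*k**2 + 6*k + 27/8.
Key eq: (2*k + 6)·f(k+1) = (1)·f(k) + (k**3 + 4*k**2 + 6*k + 27/8).
d = 2 from the (1,0,3) case.
Solving with deg f ≤ 2: f(k) = (4*k**2 - 2*k + 3)/8.
Certificate R = B(k−1)f/C = (4*k**2 - 2*k + 3)/((2*k + 3)*(4*k**2 + 10*k + 9)) gives s_k = 2**k*(4*k**2 - 2*k + 3)*factorial(k + 2).
Verify: 2**k*(2*k + 3)*(4*k**2 + 10*k + 9)*factorial(k + 2) matches t_k.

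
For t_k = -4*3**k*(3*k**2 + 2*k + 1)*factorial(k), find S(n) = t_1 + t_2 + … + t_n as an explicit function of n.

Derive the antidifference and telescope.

S(n) = -12*3**n*n*factorial(n + 1)

t_(k+1)/t_k = 3*(3*k**3 + 11*k**2 + 14*k + 6)/(3*k**2 + 2*k + 1).
A = 3*k + 3, B = 1, C = k**2 + 2*k/3 + 1/3.
Need (3*k + 3)·f(k+1) − (1)·f(k) = k**2 + 2*k/3 + 1/3.
From deg A=1, deg B=0, deg C=2: d=1.
Match coefficients ⇒ f(k) = (k - 1)/3.
R(k) = B(k−1)·f(k)/C(k) = (k - 1)/(3*k**2 + 2*k + 1); s_k = R·t_k = -4*3**k*(k - 1)*factorial(k).
Verify: -4*3**k*(3*k**2 + 2*k + 1)*factorial(k) matches t_k.
Σ_(k=1)^n t_k = s_(n+1) − s_(1) = (-12*3**n*n*factorial(n + 1)) − (0), i.e. -12*3**n*n*factorial(n + 1).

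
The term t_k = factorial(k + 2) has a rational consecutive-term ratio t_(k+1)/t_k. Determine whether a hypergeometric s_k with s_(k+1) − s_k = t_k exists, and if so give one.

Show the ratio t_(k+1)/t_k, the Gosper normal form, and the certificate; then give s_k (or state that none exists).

The ratio is k + 3.
Factor: A=k + 3; B=1; C=1.
Need (k + 3)·f(k+1) − (1)·f(k) = 1.
deg f ≤ -1 (via 1,0,0).
Bound -1 < 0, so the key equation has no polynomial solution.

none — t_k is not Gosper-summable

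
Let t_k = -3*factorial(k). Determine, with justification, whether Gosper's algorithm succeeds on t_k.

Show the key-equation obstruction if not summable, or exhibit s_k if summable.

No; the degree bound rules out any f.

Ratio r(k) = k + 1.
Factor: A=k + 1; B=1; C=1.
Need (k + 1)·f(k+1) − (1)·f(k) = 1.
Degrees (1,0,0) ⇒ d ≤ -1.
d = -1 < 0 ⇒ no nonzero polynomial f; not summable.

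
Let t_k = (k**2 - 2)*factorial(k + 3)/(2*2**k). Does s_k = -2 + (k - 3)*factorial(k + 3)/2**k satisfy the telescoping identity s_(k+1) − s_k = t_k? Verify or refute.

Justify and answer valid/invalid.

valid (s_(k+1) − s_k reduces to t_k)

s_(k+1) = 2**(-k - 1)*(k - 2)*factorial(k + 4) - 2
s_(k+1) − s_k = (k**2 - 2)*factorial(k + 3)/(2*2**k)
(s_(k+1) − s_k) − t_k = 0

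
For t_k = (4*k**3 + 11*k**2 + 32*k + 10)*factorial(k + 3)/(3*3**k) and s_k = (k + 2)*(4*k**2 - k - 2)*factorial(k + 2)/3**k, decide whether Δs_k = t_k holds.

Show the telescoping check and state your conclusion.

s_(k+1) = (k + 3)*(4*k**2 + 7*k + 1)*factorial(k + 3)/(3*3**k)
s_(k+1) − s_k = (4*k**4 + 19*k**3 + 58*k**2 + 81*k + 21)*factorial(k + 2)/(3*3**k)
(s_(k+1) − s_k) − t_k = -(4*k**3 + 7*k**2 + 25*k + 9)*factorial(k + 2)/(3*3**k)

Invalid: residual -(4*k**3 + 7*k**2 + 25*k + 9)*factorial(k + 2)/(3*3**k) ≠ 0.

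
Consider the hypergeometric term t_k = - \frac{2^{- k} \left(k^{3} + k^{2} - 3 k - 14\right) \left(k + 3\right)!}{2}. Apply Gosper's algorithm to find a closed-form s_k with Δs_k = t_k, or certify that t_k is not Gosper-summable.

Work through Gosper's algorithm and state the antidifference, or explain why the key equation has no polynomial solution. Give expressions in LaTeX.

s_k = 2^{- k} \left(- k^{2} + 3 k + 3\right) \left(k + 3\right)!

Ratio r(k) = (k**4 + 8*k**3 + 18*k**2 - 7*k - 60)/(2*(k**3 + k**2 - 3*k - 14)).
Normal form (A,B,C) = (k/2 + 2, 1, k**3 + k**2 - 3*k - 14).
f must satisfy (k/2 + 2)·f(k+1) − (1)·f(k) = k**3 + k**2 - 3*k - 14.
d = 2 from the (1,0,3) case.
A polynomial solution: f(k) = 2*(k**2 - 3*k - 3).
Then R = B(k−1)f/C = 2*(k**2 - 3*k - 3)/(k**3 + k**2 - 3*k - 14), so s_k = R(k)·t_k = (-k**2 + 3*k + 3)*factorial(k + 3)/2**k.
Δs = -(k**3 + k**2 - 3*k - 14)*factorial(k + 3)/(2*2**k), as required.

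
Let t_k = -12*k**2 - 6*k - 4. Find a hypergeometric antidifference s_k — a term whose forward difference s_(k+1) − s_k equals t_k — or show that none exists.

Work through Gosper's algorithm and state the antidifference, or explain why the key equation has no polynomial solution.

s_k = k*(-4*k**2 + 3*k - 3)

r(k) = (6*k**2 + 15*k + 11)/(6*k**2 + 3*k + 2) after simplifying.
Gosper form: A/B · C(k+1)/C(k) with A=1, B=1, C=k**2 + k/2 + 1/3.
Key eq: (1)·f(k+1) = (1)·f(k) + (k**2 + k/2 + 1/3).
From deg A=0, deg B=0, deg C=2: d=3.
A polynomial solution: f(k) = k*(4*k**2 - 3*k + 3)/12.
Certificate R = B(k−1)f/C = k*(4*k**2 - 3*k + 3)/(2*(6*k**2 + 3*k + 2)) gives s_k = k*(-4*k**2 + 3*k - 3).
Verify: -12*k**2 - 6*k - 4 matches t_k.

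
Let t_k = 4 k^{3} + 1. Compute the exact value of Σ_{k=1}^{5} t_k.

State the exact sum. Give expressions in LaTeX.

Step 1: r(k) = (4*(k + 1)**3 + 1)/(4*k**3 + 1).
So A=1 and B=1, with C=k**3 + 1/4.
Need (1)·f(k+1) − (1)·f(k) = k**3 + 1/4.
Degrees (0,0,3) ⇒ d ≤ 4.
A polynomial solution: f(k) = k*(k**3 - 2*k**2 + k + 1)/4.
So s_k = (B(k−1)f/C)·t_k = (k*(k**3 - 2*k**2 + k + 1)/(4*k**3 + 1))·t_k = k*(k**3 - 2*k**2 + k + 1).
Δs = 4*k**3 + 1, as required.
Σ_(k=1)^(5) t_k = s_(6) − s_(1) = 906 − (1) = 905.

Σ = 905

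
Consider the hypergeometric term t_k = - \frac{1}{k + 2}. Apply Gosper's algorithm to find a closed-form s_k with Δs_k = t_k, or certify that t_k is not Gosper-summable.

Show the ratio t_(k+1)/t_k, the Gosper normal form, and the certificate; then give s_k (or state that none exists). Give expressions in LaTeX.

Ratio r(k) = (k + 2)/(k + 3).
A = k + 2, B = k + 3, C = 1.
Key eq: (k + 2)·f(k+1) = (k + 2)·f(k) + (1).
From deg A=1, deg B=1, deg C=0: d=0.
Put f(k) = c0: A·f(k+1) − B(k−1)·f(k) − C = -1; need -1 = 0 — inconsistent ⇒ no f, not summable.

none — t_k is not Gosper-summable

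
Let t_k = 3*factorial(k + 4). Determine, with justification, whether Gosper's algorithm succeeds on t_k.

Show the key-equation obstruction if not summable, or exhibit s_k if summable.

The ratio is k + 5.
Gosper form: A/B · C(k+1)/C(k) with A=k + 5, B=1, C=1.
Set up (k + 5)·f(k+1) − (1)·f(k) − (1) = 0.
d = -1 from the (1,0,0) case.
Negative degree bound (-1): no f exists, t_k not Gosper-summable.

No; the degree bound rules out any f.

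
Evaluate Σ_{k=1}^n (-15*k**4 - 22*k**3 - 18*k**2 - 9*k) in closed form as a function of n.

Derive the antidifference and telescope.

The ratio is (15*k**4 + 82*k**3 + 174*k**2 + 171*k + 64)/(k*(15*k**3 + 22*k**2 + 18*k + 9)).
Factor: A=1; B=1; C=k**4 + 22*k**3/15 + 6*k**2/5 + 3*k/5.
Solve (1)·f(k+1) − (1)·f(k) = k**4 + 22*k**3/15 + 6*k**2/5 + 3*k/5.
deg f ≤ 5 (via 0,0,4).
Match coefficients ⇒ f(k) = k*(k - 1)*(3*k**3 + k**2 + k + 2)/15.
R(k) = B(k−1)·f(k)/C(k) = (k - 1)*(3*k**3 + k**2 + k + 2)/(15*k**3 + 22*k**2 + 18*k + 9); s_k = R·t_k = k*(-3*k**4 + 2*k**3 - k + 2).
Δs = k*(-15*k**3 - 22*k**2 - 18*k - 9), as required.
Σ_(k=1)^n t_k = s_(n+1) − s_(1) = (n*(-3*n**4 - 13*n**3 - 22*n**2 - 19*n - 7)) − (0), i.e. n*(-3*n**4 - 13*n**3 - 22*n**2 - 19*n - 7).

S(n) = n*(-3*n**4 - 13*n**3 - 22*n**2 - 19*n - 7)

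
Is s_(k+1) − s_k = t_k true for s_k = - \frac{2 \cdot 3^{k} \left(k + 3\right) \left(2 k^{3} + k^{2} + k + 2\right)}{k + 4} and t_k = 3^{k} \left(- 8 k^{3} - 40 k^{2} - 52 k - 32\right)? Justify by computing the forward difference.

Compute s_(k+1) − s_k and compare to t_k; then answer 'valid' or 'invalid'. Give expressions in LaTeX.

s_(k+1) = -6*3**k*(k + 4)*(k + 2*(k + 1)**3 + (k + 1)**2 + 3)/(k + 5)
s_(k+1) − s_k = 3**k*(-8*k**5 - 104*k**4 - 504*k**3 - 1090*k**2 - 1090*k - 516)/(k**2 + 9*k + 20)
(s_(k+1) − s_k) − t_k = 3**k*(8*k**4 + 68*k**3 + 210*k**2 + 238*k + 124)/(k**2 + 9*k + 20)

Invalid: residual \frac{3^{k} \left(8 k^{4} + 68 k^{3} + 210 k^{2} + 238 k + 124\right)}{k^{2} + 9 k + 20} ≠ 0.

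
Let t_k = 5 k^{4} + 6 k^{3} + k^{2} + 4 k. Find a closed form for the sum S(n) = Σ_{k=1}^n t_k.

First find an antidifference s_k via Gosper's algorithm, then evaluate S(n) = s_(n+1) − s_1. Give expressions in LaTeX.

S(n) = n \left(n^{4} + 4 n^{3} + 5 n^{2} + 4 n + 2\right)

Ratio r(k) = (5*k**4 + 26*k**3 + 49*k**2 + 44*k + 16)/(k*(5*k**3 + 6*k**2 + k + 4)).
Gosper form: A/B · C(k+1)/C(k) with A=1, B=1, C=k**4 + 6*k**3/5 + k**2/5 + 4*k/5.
f must satisfy (1)·f(k+1) − (1)·f(k) = k**4 + 6*k**3/5 + k**2/5 + 4*k/5.
Degrees (0,0,4) ⇒ d ≤ 5.
A polynomial solution: f(k) = k*(k - 1)*(k**3 - k + 2)/5.
Certificate R = B(k−1)f/C = (k - 1)*(k**3 - k + 2)/(5*k**3 + 6*k**2 + k + 4) gives s_k = k*(k**4 - k**3 - k**2 + 3*k - 2).
Δs = k*(5*k**3 + 6*k**2 + k + 4), as required.
Evaluate: s_(n+1) = n*(n**4 + 4*n**3 + 5*n**2 + 4*n + 2); subtract s_(1) = 0 ⇒ S(n) = n*(n**4 + 4*n**3 + 5*n**2 + 4*n + 2).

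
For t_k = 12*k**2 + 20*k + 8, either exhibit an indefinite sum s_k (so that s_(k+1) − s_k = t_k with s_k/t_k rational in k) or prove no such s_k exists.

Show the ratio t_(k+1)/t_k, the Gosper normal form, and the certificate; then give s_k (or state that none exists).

t_(k+1)/t_k = (3*k**2 + 11*k + 10)/(3*k**2 + 5*k + 2).
So A=1 and B=1, with C=k**2 + 5*k/3 + 2/3.
f must satisfy (1)·f(k+1) − (1)·f(k) = k**2 + 5*k/3 + 2/3.
Bound: deg f ≤ 3.
Match coefficients ⇒ f(k) = k**2*(k + 1)/3.
So s_k = (B(k−1)f/C)·t_k = (k**2/(3*k + 2))·t_k = 4*k**2*(k + 1).
Verify: 12*k**2 + 20*k + 8 matches t_k.

s_k = 4*k**2*(k + 1)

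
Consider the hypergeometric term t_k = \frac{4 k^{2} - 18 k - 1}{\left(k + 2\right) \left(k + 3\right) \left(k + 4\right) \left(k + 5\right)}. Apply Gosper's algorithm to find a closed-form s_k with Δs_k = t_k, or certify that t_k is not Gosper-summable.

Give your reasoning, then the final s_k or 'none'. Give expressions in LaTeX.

s_k = \frac{k \left(k^{2} - 23 k + 18\right)}{8 \left(k + 2\right) \left(k + 3\right) \left(k + 4\right)}

r(k) = (k + 2)*(18*k - 4*(k + 1)**2 + 19)/((k + 6)*(-4*k**2 + 18*k + 1)) after simplifying.
A = k + 2, B = k + 6, C = k**2 - 9*k/2 - 1/4.
f must satisfy (k + 2)·f(k+1) − (k + 5)·f(k) = k**2 - 9*k/2 - 1/4.
d = 3 from the (1,1,2) case.
Match coefficients ⇒ f(k) = k*(k**2 - 23*k + 18)/32.
R(k) = B(k−1)·f(k)/C(k) = k*(k + 5)*(k**2 - 23*k + 18)/(8*(4*k**2 - 18*k - 1)); s_k = R·t_k = k*(k**2 - 23*k + 18)/(8*(k + 2)*(k + 3)*(k + 4)).
Δs = (4*k**2 - 18*k - 1)/(k**4 + 14*k**3 + 71*k**2 + 154*k + 120), as required.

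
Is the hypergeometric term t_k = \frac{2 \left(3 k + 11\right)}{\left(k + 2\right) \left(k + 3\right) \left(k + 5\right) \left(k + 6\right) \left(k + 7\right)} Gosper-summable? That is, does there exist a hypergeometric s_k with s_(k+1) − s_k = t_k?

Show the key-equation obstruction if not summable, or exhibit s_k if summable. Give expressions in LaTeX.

The ratio is (k + 2)*(k + 5)*(3*k + 14)/((k + 4)*(k + 8)*(3*k + 11)).
Factor: A=k + 2; B=k + 8; C=k**2 + 23*k/3 + 44/3.
Need (k + 2)·f(k+1) − (k + 7)·f(k) = k**2 + 23*k/3 + 44/3.
From deg A=1, deg B=1, deg C=2: d=5.
A polynomial solution: f(k) = k*(k + 3)*(k + 4)*(k**2 + 13*k + 52)/180.
Certificate R = B(k−1)f/C = k*(k + 3)*(k + 7)*(k**2 + 13*k + 52)/(60*(3*k + 11)) gives s_k = k*(k**2 + 13*k + 52)/(30*(k**3 + 13*k**2 + 52*k + 60)).
Δs = 2*(3*k + 11)/(k**5 + 23*k**4 + 203*k**3 + 853*k**2 + 1692*k + 1260), as required.

Yes. s_k = \frac{k \left(k^{2} + 13 k + 52\right)}{30 \left(k^{3} + 13 k^{2} + 52 k + 60\right)}.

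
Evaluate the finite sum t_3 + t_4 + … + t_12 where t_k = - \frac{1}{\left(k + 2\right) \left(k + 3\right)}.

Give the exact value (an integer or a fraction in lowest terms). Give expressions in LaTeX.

Ratio r(k) = (k + 2)/(k + 4).
Factor: A=k + 2; B=k + 4; C=1.
Solve (k + 2)·f(k+1) − (k + 3)·f(k) = 1.
d = 1 from the (1,1,0) case.
Match coefficients ⇒ f(k) = k/2.
Get s_k = R·t_k = -k/(2*k + 4) with R(k) = B(k−1)f(k)/C(k) = k*(k + 3)/2.
Verify: -1/(k**2 + 5*k + 6) matches t_k.
Sum = s_(13) − s_(3); s_(13) = -13/30, s_(3) = -3/10 ⇒ -2/15.

Σ = -2/15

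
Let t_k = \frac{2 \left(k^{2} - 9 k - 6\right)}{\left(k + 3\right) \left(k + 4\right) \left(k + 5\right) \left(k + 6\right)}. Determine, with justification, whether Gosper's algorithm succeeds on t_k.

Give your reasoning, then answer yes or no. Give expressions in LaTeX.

Yes. s_k = \frac{k \left(- k^{2} - 42 k - 17\right)}{15 \left(k + 3\right) \left(k + 4\right) \left(k + 5\right)}.

Ratio r(k) = (k + 3)*(9*k - (k + 1)**2 + 15)/((k + 7)*(-k**2 + 9*k + 6)).
A = k + 3, B = k + 7, C = k**2 - 9*k - 6.
Solve (k + 3)·f(k+1) − (k + 6)·f(k) = k**2 - 9*k - 6.
From deg A=1, deg B=1, deg C=2: d=3.
Coefficient equations give f(k) = -k*(k**2 + 42*k + 17)/30.
Then R = B(k−1)f/C = -k*(k + 6)*(k**2 + 42*k + 17)/(30*(k**2 - 9*k - 6)), so s_k = R(k)·t_k = k*(-k**2 - 42*k - 17)/(15*(k + 3)*(k + 4)*(k + 5)).
Verify: 2*(k**2 - 9*k - 6)/(k**4 + 18*k**3 + 119*k**2 + 342*k + 360) matches t_k.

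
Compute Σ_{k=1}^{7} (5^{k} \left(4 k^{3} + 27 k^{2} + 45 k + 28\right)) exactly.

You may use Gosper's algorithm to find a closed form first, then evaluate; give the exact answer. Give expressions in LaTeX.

Σ = 275781220

Compute t_(k+1)/t_k: get 5*(4*k**3 + 39*k**2 + 111*k + 104)/(4*k**3 + 27*k**2 + 45*k + 28).
So A=5 and B=1, with C=k**3 + 27*k**2/4 + 45*k/4 + 7.
Need (5)·f(k+1) − (1)·f(k) = k**3 + 27*k**2/4 + 45*k/4 + 7.
d = 3 from the (0,0,3) case.
A polynomial solution: f(k) = (k**3 + 3*k**2 + 2)/4.
Then R = B(k−1)f/C = (k**3 + 3*k**2 + 2)/(4*k**3 + 27*k**2 + 45*k + 28), so s_k = R(k)·t_k = 5**k*(k**3 + 3*k**2 + 2).
Verify: 5**k*(4*k**3 + 27*k**2 + 45*k + 28) matches t_k.
Σ_(k=1)^(7) t_k = s_(8) − s_(1) = 275781250 − (30) = 275781220.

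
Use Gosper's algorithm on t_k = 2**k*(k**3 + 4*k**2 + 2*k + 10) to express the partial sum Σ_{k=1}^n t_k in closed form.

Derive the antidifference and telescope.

Compute t_(k+1)/t_k: get 2*(k**3 + 7*k**2 + 13*k + 17)/(k**3 + 4*k**2 + 2*k + 10).
Factor: A=2; B=1; C=k**3 + 4*k**2 + 2*k + 10.
Set up (2)·f(k+1) − (1)·f(k) − (k**3 + 4*k**2 + 2*k + 10) = 0.
Bound: deg f ≤ 3.
Coefficient equations give f(k) = k**3 - 2*k**2 + 4*k + 4.
Then R = B(k−1)f/C = (k**3 - 2*k**2 + 4*k + 4)/(k**3 + 4*k**2 + 2*k + 10), so s_k = R(k)·t_k = 2**k*(k**3 - 2*k**2 + 4*k + 4).
Verify: 2**k*(k**3 + 4*k**2 + 2*k + 10) matches t_k.
Σ_(k=1)^n t_k = s_(n+1) − s_(1) = (2**(n + 1)*(n**3 + n**2 + 3*n + 7)) − (14), i.e. 2*2**n*n**3 + 2*2**n*n**2 + 6*2**n*n + 14*2**n - 14.

S(n) = 2*2**n*n**3 + 2*2**n*n**2 + 6*2**n*n + 14*2**n - 14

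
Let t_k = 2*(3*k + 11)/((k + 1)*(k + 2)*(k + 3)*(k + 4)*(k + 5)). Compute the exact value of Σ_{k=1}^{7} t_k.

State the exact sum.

Step 1: r(k) = (k + 1)*(3*k + 14)/((k + 6)*(3*k + 11)).
Gosper form: A/B · C(k+1)/C(k) with A=k + 1, B=k + 6, C=k + 11/3.
Set up (k + 1)·f(k+1) − (k + 5)·f(k) − (k + 11/3) = 0.
deg f ≤ 4 (via 1,1,1).
Solve for f: f(k) = k*(k + 3)*(k**2 + 7*k + 14)/24 (degree 4 ≤ 4).
R(k) = B(k−1)·f(k)/C(k) = k*(k + 3)*(k + 5)*(k**2 + 7*k + 14)/(8*(3*k + 11)); s_k = R·t_k = k*(k**2 + 7*k + 14)/(4*(k**3 + 7*k**2 + 14*k + 8)).
s_(k+1) − s_k = 2*(3*k + 11)/(k**5 + 15*k**4 + 85*k**3 + 225*k**2 + 274*k + 120) = t_k.
Σ_(k=1)^(7) t_k = s_(8) − s_(1) = 67/270 − (11/60) = 7/108.

Σ = 7/108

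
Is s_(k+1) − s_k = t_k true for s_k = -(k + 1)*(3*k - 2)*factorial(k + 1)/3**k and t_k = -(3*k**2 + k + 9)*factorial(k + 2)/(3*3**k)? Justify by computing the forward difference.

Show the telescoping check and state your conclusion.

s_(k+1) = -(k + 2)*(3*k + 1)*factorial(k + 2)/(3*3**k)
s_(k+1) − s_k = -(3*k**3 + 4*k**2 + 13*k + 10)*factorial(k + 1)/(3*3**k)
(s_(k+1) − s_k) − t_k = (3*k**2 - 2*k + 8)*factorial(k + 1)/(3*3**k)

Invalid: residual (3*k**2 - 2*k + 8)*factorial(k + 1)/(3*3**k) ≠ 0.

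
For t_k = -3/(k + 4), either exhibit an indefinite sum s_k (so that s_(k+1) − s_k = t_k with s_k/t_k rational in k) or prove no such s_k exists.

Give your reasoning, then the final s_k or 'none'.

none — t_k is not Gosper-summable

The ratio is (k + 4)/(k + 5).
Take A(k)=k + 4, B(k)=k + 5, C(k)=1.
Solve (k + 4)·f(k+1) − (k + 4)·f(k) = 1.
From deg A=1, deg B=1, deg C=0: d=0.
Write f(k) = c0. Then LHS − RHS = -1, requiring -1 = 0: contradictory. No certificate.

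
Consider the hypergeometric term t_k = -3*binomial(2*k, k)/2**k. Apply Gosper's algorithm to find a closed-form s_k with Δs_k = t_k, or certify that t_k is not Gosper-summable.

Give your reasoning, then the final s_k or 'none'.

The ratio is (2*k + 1)/(k + 1).
Factor: A=2*k + 1; B=k + 1; C=1.
f must satisfy (2*k + 1)·f(k+1) − (k)·f(k) = 1.
Bound: deg f ≤ -1.
d = -1 < 0 ⇒ no nonzero polynomial f; not summable.

not Gosper-summable; s_k does not exist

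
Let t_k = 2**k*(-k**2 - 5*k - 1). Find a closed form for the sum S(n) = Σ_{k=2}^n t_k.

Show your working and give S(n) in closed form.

S(n) = -2*2**n*n**2 - 6*2**n*n + 2*2**n + 12

t_(k+1)/t_k = 2*(k**2 + 7*k + 7)/(k**2 + 5*k + 1).
So A=2 and B=1, with C=k**2 + 5*k + 1.
Key eq: (2)·f(k+1) = (1)·f(k) + (k**2 + 5*k + 1).
Bound: deg f ≤ 2.
Coefficient equations give f(k) = k**2 + k - 3.
Then R = B(k−1)f/C = (k**2 + k - 3)/(k**2 + 5*k + 1), so s_k = R(k)·t_k = 2**k*(-k**2 - k + 3).
Verify: 2**k*(-k**2 - 5*k - 1) matches t_k.
Σ_(k=2)^n t_k = s_(n+1) − s_(2) = (2**(n + 1)*(-n**2 - 3*n + 1)) − (-12), i.e. -2*2**n*n**2 - 6*2**n*n + 2*2**n + 12.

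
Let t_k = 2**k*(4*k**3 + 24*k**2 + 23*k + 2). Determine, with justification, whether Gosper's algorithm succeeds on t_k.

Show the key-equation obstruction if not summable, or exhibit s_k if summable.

Yes. s_k = 2**k*(4*k**3 - k - 4).

Compute t_(k+1)/t_k: get 2*(4*k**3 + 36*k**2 + 83*k + 53)/(4*k**3 + 24*k**2 + 23*k + 2).
Take A(k)=2, B(k)=1, C(k)=k**3 + 6*k**2 + 23*k/4 + 1/2.
Solve (2)·f(k+1) − (1)·f(k) = k**3 + 6*k**2 + 23*k/4 + 1/2.
From deg A=0, deg B=0, deg C=3: d=3.
A polynomial solution: f(k) = (4*k**3 - k - 4)/4.
R(k) = B(k−1)·f(k)/C(k) = (4*k**3 - k - 4)/(4*k**3 + 24*k**2 + 23*k + 2); s_k = R·t_k = 2**k*(4*k**3 - k - 4).
Δs = 2**k*(-4*k**3 - k + 8*(k + 1)**3 - 6), as required.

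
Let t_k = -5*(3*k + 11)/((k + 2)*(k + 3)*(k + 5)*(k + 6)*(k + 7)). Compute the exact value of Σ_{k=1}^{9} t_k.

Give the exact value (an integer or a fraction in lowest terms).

Step 1: r(k) = (k + 2)*(k + 5)*(3*k + 14)/((k + 4)*(k + 8)*(3*k + 11)).
Normal form (A,B,C) = (k + 2, k + 8, k**2 + 23*k/3 + 44/3).
Key eq: (k + 2)·f(k+1) = (k + 7)·f(k) + (k**2 + 23*k/3 + 44/3).
From deg A=1, deg B=1, deg C=2: d=5.
Solving with deg f ≤ 5: f(k) = k*(k + 3)*(k + 4)*(k**2 + 13*k + 52)/180.
R(k) = B(k−1)·f(k)/C(k) = k*(k + 3)*(k + 7)*(k**2 + 13*k + 52)/(60*(3*k + 11)); s_k = R·t_k = k*(-k**2 - 13*k - 52)/(12*(k**3 + 13*k**2 + 52*k + 60)).
Δs = 5*(-3*k - 11)/(k**5 + 23*k**4 + 203*k**3 + 853*k**2 + 1692*k + 1260), as required.
Telescoping: Σ = s_(10) − s_(1) = -47/576 − (-11/252) = -17/448.

Σ = -17/448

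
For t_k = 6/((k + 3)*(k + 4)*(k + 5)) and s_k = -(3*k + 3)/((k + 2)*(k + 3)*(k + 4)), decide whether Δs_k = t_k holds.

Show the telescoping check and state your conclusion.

Invalid: residual -9/(k**4 + 14*k**3 + 71*k**2 + 154*k + 120) ≠ 0.

s_(k+1) = 3*(-k - 2)/((k + 3)*(k + 4)*(k + 5))
s_(k+1) − s_k = 3*(2*k + 1)/(k**4 + 14*k**3 + 71*k**2 + 154*k + 120)
(s_(k+1) − s_k) − t_k = -9/(k**4 + 14*k**3 + 71*k**2 + 154*k + 120)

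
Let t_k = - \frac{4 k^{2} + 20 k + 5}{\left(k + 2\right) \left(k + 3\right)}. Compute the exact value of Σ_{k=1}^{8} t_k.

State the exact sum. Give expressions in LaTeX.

Σ = -904/33

Ratio r(k) = (k + 2)*(20*k + 4*(k + 1)**2 + 25)/((k + 4)*(4*k**2 + 20*k + 5)).
Gosper form: A/B · C(k+1)/C(k) with A=k + 2, B=k + 4, C=k**2 + 5*k + 5/4.
Set up (k + 2)·f(k+1) − (k + 3)·f(k) − (k**2 + 5*k + 5/4) = 0.
From deg A=1, deg B=1, deg C=2: d=2.
Coefficient equations give f(k) = k*(8*k - 3)/8.
So s_k = (B(k−1)f/C)·t_k = (k*(k + 3)*(8*k - 3)/(2*(4*k**2 + 20*k + 5)))·t_k = k*(3 - 8*k)/(2*(k + 2)).
Δs = (-4*k**2 - 20*k - 5)/(k**2 + 5*k + 6), as required.
Telescoping: Σ = s_(9) − s_(1) = -621/22 − (-5/6) = -904/33.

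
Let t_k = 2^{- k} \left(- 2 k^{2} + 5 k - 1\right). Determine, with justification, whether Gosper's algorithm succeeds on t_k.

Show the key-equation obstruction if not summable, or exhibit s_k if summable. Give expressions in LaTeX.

Yes. s_k = 2^{1 - k} \left(2 k^{2} - k + 2\right).

t_(k+1)/t_k = (2*k**2 - k - 2)/(2*(2*k**2 - 5*k + 1)).
A = 1/2, B = 1, C = k**2 - 5*k/2 + 1/2.
Solve (1/2)·f(k+1) − (1)·f(k) = k**2 - 5*k/2 + 1/2.
deg f ≤ 2 (via 0,0,2).
A polynomial solution: f(k) = -2*k**2 + k - 2.
Certificate R = B(k−1)f/C = -2*(2*k**2 - k + 2)/(2*k**2 - 5*k + 1) gives s_k = 2**(1 - k)*(2*k**2 - k + 2).
Verify: (-2*k**2 + 5*k - 1)/2**k matches t_k.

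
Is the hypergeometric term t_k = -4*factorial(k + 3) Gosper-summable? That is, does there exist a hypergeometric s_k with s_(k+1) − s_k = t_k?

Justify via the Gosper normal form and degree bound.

No — t_k has no hypergeometric antidifference.

Ratio r(k) = k + 4.
A = k + 4, B = 1, C = 1.
Solve (k + 4)·f(k+1) − (1)·f(k) = 1.
From deg A=1, deg B=0, deg C=0: d=-1.
deg f ≤ -1 is impossible — no certificate.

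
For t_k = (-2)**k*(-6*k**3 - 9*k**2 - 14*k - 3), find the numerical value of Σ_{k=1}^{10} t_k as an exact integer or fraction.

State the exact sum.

Compute t_(k+1)/t_k: get 2*(-6*k**3 - 27*k**2 - 50*k - 32)/(6*k**3 + 9*k**2 + 14*k + 3).
Normal form (A,B,C) = (-2, 1, k**3 + 3*k**2/2 + 7*k/3 + 1/2).
Key eq: (-2)·f(k+1) = (1)·f(k) + (k**3 + 3*k**2/2 + 7*k/3 + 1/2).
deg f ≤ 3 (via 0,0,3).
A polynomial solution: f(k) = -(2*k - 1)*(k**2 + 1)/6.
So s_k = (B(k−1)f/C)·t_k = (-(2*k - 1)*(k**2 + 1)/(6*k**3 + 9*k**2 + 14*k + 3))·t_k = (-2)**k*(2*k**3 - k**2 + 2*k - 1).
s_(k+1) − s_k = (-2)**k*(-6*k**3 - 9*k**2 - 14*k - 3) = t_k.
Telescoping: Σ = s_(11) − s_(1) = -5246976 − (-4) = -5246972.

Σ = -5246972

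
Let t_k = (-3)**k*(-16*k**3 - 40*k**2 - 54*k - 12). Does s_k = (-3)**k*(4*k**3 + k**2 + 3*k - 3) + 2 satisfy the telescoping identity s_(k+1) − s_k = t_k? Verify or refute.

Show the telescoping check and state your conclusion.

s_(k+1) = (-3)**(k + 1)*(3*k + 4*(k + 1)**3 + (k + 1)**2) + 2
s_(k+1) − s_k = (-3)**k*(-16*k**3 - 40*k**2 - 54*k - 12)
(s_(k+1) − s_k) − t_k = 0

valid; difference matches t_k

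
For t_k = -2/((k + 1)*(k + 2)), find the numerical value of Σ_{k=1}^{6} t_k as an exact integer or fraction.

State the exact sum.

Σ = -3/4

Compute t_(k+1)/t_k: get (k + 1)/(k + 3).
A = k + 1, B = k + 3, C = 1.
Need (k + 1)·f(k+1) − (k + 2)·f(k) = 1.
From deg A=1, deg B=1, deg C=0: d=1.
A polynomial solution: f(k) = k.
R(k) = B(k−1)·f(k)/C(k) = k*(k + 2); s_k = R·t_k = -2*k/(k + 1).
s_(k+1) − s_k = -2/(k**2 + 3*k + 2) = t_k.
Telescoping: Σ = s_(7) − s_(1) = -7/4 − (-1) = -3/4.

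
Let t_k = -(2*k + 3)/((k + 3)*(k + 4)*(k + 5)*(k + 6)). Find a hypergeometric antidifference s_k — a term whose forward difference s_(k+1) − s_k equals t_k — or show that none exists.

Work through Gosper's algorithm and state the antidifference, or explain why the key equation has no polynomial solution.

s_k = k*(-k**2 - 12*k - 17)/(30*(k + 3)*(k + 4)*(k + 5))

Ratio r(k) = (k + 3)*(2*k + 5)/((k + 7)*(2*k + 3)).
So A=k + 3 and B=k + 7, with C=k + 3/2.
Key eq: (k + 3)·f(k+1) = (k + 6)·f(k) + (k + 3/2).
deg f ≤ 3 (via 1,1,1).
A polynomial solution: f(k) = k*(k**2 + 12*k + 17)/60.
So s_k = (B(k−1)f/C)·t_k = (k*(k + 6)*(k**2 + 12*k + 17)/(30*(2*k + 3)))·t_k = k*(-k**2 - 12*k - 17)/(30*(k + 3)*(k + 4)*(k + 5)).
Δs = (-2*k - 3)/(k**4 + 18*k**3 + 119*k**2 + 342*k + 360), as required.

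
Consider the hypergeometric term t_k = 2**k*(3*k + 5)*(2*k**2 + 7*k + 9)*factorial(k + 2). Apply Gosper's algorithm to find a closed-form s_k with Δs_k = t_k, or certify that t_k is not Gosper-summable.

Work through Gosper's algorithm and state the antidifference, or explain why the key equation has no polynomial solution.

s_k = 2**k*(3*k**2 + 2*k + 3)*factorial(k + 2)

The ratio is 2*(6*k**4 + 67*k**3 + 289*k**2 + 570*k + 432)/(6*k**3 + 31*k**2 + 62*k + 45).
Factor: A=2*k + 6; B=1; C=k**3 + 31*k**2/6 + 31*k/3 + 15/2.
Solve (2*k + 6)·f(k+1) − (1)·f(k) = k**3 + 31*k**2/6 + 31*k/3 + 15/2.
deg f ≤ 2 (via 1,0,3).
Match coefficients ⇒ f(k) = (3*k**2 + 2*k + 3)/6.
R(k) = B(k−1)·f(k)/C(k) = (3*k**2 + 2*k + 3)/((3*k + 5)*(2*k**2 + 7*k + 9)); s_k = R·t_k = 2**k*(3*k**2 + 2*k + 3)*factorial(k + 2).
s_(k+1) − s_k = 2**k*(3*k + 5)*(2*k**2 + 7*k + 9)*factorial(k + 2) = t_k.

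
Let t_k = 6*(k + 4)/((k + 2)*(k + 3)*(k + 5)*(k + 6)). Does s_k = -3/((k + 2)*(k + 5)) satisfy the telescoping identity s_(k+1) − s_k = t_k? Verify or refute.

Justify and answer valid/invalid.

valid (s_(k+1) − s_k reduces to t_k)

s_(k+1) = -3/((k + 3)*(k + 6))
s_(k+1) − s_k = 6*(k + 4)/(k**4 + 16*k**3 + 91*k**2 + 216*k + 180)
(s_(k+1) − s_k) − t_k = 0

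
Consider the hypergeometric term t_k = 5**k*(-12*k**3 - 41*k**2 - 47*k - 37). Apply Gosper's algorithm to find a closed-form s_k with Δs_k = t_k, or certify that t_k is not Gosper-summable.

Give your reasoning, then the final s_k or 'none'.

s_k = 5**k*(-3*k**3 + k**2 - 3*k - 3)

Ratio r(k) = 5*(12*k**3 + 77*k**2 + 165*k + 137)/(12*k**3 + 41*k**2 + 47*k + 37).
Factor: A=5; B=1; C=k**3 + 41*k**2/12 + 47*k/12 + 37/12.
Solve (5)·f(k+1) − (1)·f(k) = k**3 + 41*k**2/12 + 47*k/12 + 37/12.
d = 3 from the (0,0,3) case.
Solve for f: f(k) = (3*k**3 - k**2 + 3*k + 3)/12 (degree 3 ≤ 3).
R(k) = B(k−1)·f(k)/C(k) = (3*k**3 - k**2 + 3*k + 3)/(12*k**3 + 41*k**2 + 47*k + 37); s_k = R·t_k = 5**k*(-3*k**3 + k**2 - 3*k - 3).
Verify: 5**k*(-12*k**3 - 41*k**2 - 47*k - 37) matches t_k.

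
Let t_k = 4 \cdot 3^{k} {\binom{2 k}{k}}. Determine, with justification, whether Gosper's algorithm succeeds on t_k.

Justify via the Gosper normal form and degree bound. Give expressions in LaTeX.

No — negative degree bound, so no certificate f.

Compute t_(k+1)/t_k: get 6*(2*k + 1)/(k + 1).
So A=12*k + 6 and B=k + 1, with C=1.
Key eq: (12*k + 6)·f(k+1) = (k)·f(k) + (1).
Degrees (1,1,0) ⇒ d ≤ -1.
d = -1 < 0 ⇒ no nonzero polynomial f; not summable.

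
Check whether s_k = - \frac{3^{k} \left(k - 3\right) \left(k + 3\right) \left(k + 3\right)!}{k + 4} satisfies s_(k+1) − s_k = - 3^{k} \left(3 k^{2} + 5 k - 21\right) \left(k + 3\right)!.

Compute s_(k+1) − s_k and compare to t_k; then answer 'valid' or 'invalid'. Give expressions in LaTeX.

s_(k+1) = -3**(k + 1)*(k - 2)*(k + 4)*factorial(k + 4)/(k + 5)
s_(k+1) − s_k = -3**k*(3*k**4 + 29*k**3 + 67*k**2 - 87*k - 339)*factorial(k + 3)/((k + 4)*(k + 5))
(s_(k+1) − s_k) − t_k = 3**k*(3*k**3 + 17*k**2 - 2*k - 81)*factorial(k + 3)/((k + 4)*(k + 5))

Invalid: residual \frac{3^{k} \left(3 k^{3} + 17 k^{2} - 2 k - 81\right) \left(k + 3\right)!}{\left(k + 4\right) \left(k + 5\right)} ≠ 0.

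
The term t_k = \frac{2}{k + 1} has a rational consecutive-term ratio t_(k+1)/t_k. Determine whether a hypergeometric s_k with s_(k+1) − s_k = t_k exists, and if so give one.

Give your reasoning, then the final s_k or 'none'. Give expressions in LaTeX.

no hypergeometric antidifference exists

r(k) = (k + 1)/(k + 2) after simplifying.
Take A(k)=k + 1, B(k)=k + 2, C(k)=1.
Solve (k + 1)·f(k+1) − (k + 1)·f(k) = 1.
deg f ≤ 0 (via 1,1,0).
Put f(k) = c0: A·f(k+1) − B(k−1)·f(k) − C = -1; need -1 = 0 — inconsistent ⇒ no f, not summable.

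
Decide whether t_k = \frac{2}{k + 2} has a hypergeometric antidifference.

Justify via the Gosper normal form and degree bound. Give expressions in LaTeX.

No — the linear system for f has no solution.

t_(k+1)/t_k = (k + 2)/(k + 3).
Normal form (A,B,C) = (k + 2, k + 3, 1).
Key eq: (k + 2)·f(k+1) = (k + 2)·f(k) + (1).
d = 0 from the (1,1,0) case.
Write f(k) = c0. Then LHS − RHS = -1, requiring -1 = 0: contradictory. No certificate.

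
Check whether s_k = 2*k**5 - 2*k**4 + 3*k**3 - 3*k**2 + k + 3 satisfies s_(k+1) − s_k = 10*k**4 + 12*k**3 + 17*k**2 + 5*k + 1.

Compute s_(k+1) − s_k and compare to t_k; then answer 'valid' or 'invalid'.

s_(k+1) = 2*k**5 + 8*k**4 + 15*k**3 + 14*k**2 + 6*k + 4
s_(k+1) − s_k = 10*k**4 + 12*k**3 + 17*k**2 + 5*k + 1
(s_(k+1) − s_k) − t_k = 0

Valid: the claim telescopes to t_k.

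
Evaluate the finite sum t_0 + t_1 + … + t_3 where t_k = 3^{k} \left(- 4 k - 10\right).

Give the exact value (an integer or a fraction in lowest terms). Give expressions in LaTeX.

Σ = -808

t_(k+1)/t_k = 3*(2*k + 7)/(2*k + 5).
Factor: A=3; B=1; C=k + 5/2.
Need (3)·f(k+1) − (1)·f(k) = k + 5/2.
Bound: deg f ≤ 1.
Match coefficients ⇒ f(k) = (k + 1)/2.
So s_k = (B(k−1)f/C)·t_k = ((k + 1)/(2*k + 5))·t_k = -2*3**k*(k + 1).
Δs = 3**k*(-4*k - 10), as required.
Telescoping: Σ = s_(4) − s_(0) = -810 − (-2) = -808.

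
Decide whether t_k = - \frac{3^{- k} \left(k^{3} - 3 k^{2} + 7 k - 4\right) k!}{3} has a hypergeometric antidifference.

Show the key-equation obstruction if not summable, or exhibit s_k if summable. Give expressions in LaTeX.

Yes. s_k = - 3^{- k} \left(k^{2} - 3 k + 1\right) k!.

The ratio is (k**4 + k**3 + 4*k**2 + 5*k + 1)/(3*(k**3 - 3*k**2 + 7*k - 4)).
Gosper form: A/B · C(k+1)/C(k) with A=k/3 + 1/3, B=1, C=k**3 - 3*k**2 + 7*k - 4.
Solve (k/3 + 1/3)·f(k+1) − (1)·f(k) = k**3 - 3*k**2 + 7*k - 4.
Bound: deg f ≤ 2.
Solve for f: f(k) = 3*(k**2 - 3*k + 1) (degree 2 ≤ 2).
Then R = B(k−1)f/C = 3*(k**2 - 3*k + 1)/(k**3 - 3*k**2 + 7*k - 4), so s_k = R(k)·t_k = -(k**2 - 3*k + 1)*factorial(k)/3**k.
Δs = -(k**3 - 3*k**2 + 7*k - 4)*factorial(k)/(3*3**k), as required.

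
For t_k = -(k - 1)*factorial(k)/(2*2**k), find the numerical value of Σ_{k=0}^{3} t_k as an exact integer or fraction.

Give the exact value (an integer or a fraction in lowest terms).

Σ = -1/2

The ratio is k*(k + 1)/(2*(k - 1)).
So A=k/2 + 1/2 and B=1, with C=k - 1.
f must satisfy (k/2 + 1/2)·f(k+1) − (1)·f(k) = k - 1.
From deg A=1, deg B=0, deg C=1: d=0.
Solving with deg f ≤ 0: f(k) = 2.
Certificate R = B(k−1)f/C = 2/(k - 1) gives s_k = -factorial(k)/2**k.
s_(k+1) − s_k = -(k - 1)*factorial(k)/(2*2**k) = t_k.
Evaluate s at k=4 and k=0: -3/2 and -1; difference -1/2.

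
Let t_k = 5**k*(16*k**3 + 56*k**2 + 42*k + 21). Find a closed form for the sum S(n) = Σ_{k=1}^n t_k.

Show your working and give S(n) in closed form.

S(n) = 20*5**n*n**3 + 55*5**n*n**2 + 40*5**n*n + 25*5**n - 25

r(k) = 5*(16*k**3 + 104*k**2 + 202*k + 135)/(16*k**3 + 56*k**2 + 42*k + 21) after simplifying.
A = 5, B = 1, C = k**3 + 7*k**2/2 + 21*k/8 + 21/16.
Solve (5)·f(k+1) − (1)·f(k) = k**3 + 7*k**2/2 + 21*k/8 + 21/16.
deg f ≤ 3 (via 0,0,3).
Solving with deg f ≤ 3: f(k) = (4*k**3 - k**2 - 2*k + 4)/16.
R(k) = B(k−1)·f(k)/C(k) = (4*k**3 - k**2 - 2*k + 4)/(16*k**3 + 56*k**2 + 42*k + 21); s_k = R·t_k = 5**k*(4*k**3 - k**2 - 2*k + 4).
s_(k+1) − s_k = 5**k*(16*k**3 + 56*k**2 + 42*k + 21) = t_k.
Telescope: S(n) = s_(n+1) − s_(1) = 5**(n + 1)*(4*n**3 + 11*n**2 + 8*n + 5) − (25) = 20*5**n*n**3 + 55*5**n*n**2 + 40*5**n*n + 25*5**n - 25.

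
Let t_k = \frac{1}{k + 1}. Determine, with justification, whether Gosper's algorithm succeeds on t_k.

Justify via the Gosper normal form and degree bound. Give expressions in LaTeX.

t_(k+1)/t_k = (k + 1)/(k + 2).
Factor: A=k + 1; B=k + 2; C=1.
Key eq: (k + 1)·f(k+1) = (k + 1)·f(k) + (1).
d = 0 from the (1,1,0) case.
Write f(k) = c0. Then LHS − RHS = -1, requiring -1 = 0: contradictory. No certificate.

No; the coefficient equations for f are inconsistent.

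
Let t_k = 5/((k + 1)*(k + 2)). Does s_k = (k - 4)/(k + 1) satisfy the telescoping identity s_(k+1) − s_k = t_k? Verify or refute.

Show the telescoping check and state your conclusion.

valid (s_(k+1) − s_k reduces to t_k)

s_(k+1) = (k - 3)/(k + 2)
s_(k+1) − s_k = 5/(k**2 + 3*k + 2)
(s_(k+1) − s_k) − t_k = 0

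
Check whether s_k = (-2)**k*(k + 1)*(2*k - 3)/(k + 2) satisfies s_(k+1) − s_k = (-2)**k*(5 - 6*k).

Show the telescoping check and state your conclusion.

Invalid: residual (-2)**k*(6*k**2 + 9*k - 13)/(k**2 + 5*k + 6) ≠ 0.

s_(k+1) = (-2)**(k + 1)*(k + 2)*(2*k - 1)/(k + 3)
s_(k+1) − s_k = (-2)**k*(-6*k**3 - 19*k**2 - 2*k + 17)/(k**2 + 5*k + 6)
(s_(k+1) − s_k) − t_k = (-2)**k*(6*k**2 + 9*k - 13)/(k**2 + 5*k + 6)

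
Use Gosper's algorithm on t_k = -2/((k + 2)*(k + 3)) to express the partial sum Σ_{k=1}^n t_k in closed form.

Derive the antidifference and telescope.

Compute t_(k+1)/t_k: get (k + 2)/(k + 4).
Gosper form: A/B · C(k+1)/C(k) with A=k + 2, B=k + 4, C=1.
f must satisfy (k + 2)·f(k+1) − (k + 3)·f(k) = 1.
Bound: deg f ≤ 1.
Solve for f: f(k) = k/2 (degree 1 ≤ 1).
So s_k = (B(k−1)f/C)·t_k = (k*(k + 3)/2)·t_k = -k/(k + 2).
Δs = -2/(k**2 + 5*k + 6), as required.
Σ_(k=1)^n t_k = s_(n+1) − s_(1) = ((-n - 1)/(n + 3)) − (-1/3), i.e. -2*n/(3*n + 9).

S(n) = -2*n/(3*n + 9)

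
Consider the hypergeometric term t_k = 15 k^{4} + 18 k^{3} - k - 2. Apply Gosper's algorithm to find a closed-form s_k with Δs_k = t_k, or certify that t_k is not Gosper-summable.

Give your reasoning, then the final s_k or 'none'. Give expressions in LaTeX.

r(k) = (-k + 15*(k + 1)**4 + 18*(k + 1)**3 - 3)/(15*k**4 + 18*k**3 - k - 2) after simplifying.
A = 1, B = 1, C = k**4 + 6*k**3/5 - k/15 - 2/15.
Key eq: (1)·f(k+1) = (1)·f(k) + (k**4 + 6*k**3/5 - k/15 - 2/15).
d = 5 from the (0,0,4) case.
Solve for f: f(k) = k*(3*k**4 - 3*k**3 - 4*k**2 + 4*k - 2)/15 (degree 5 ≤ 5).
R(k) = B(k−1)·f(k)/C(k) = k*(3*k**4 - 3*k**3 - 4*k**2 + 4*k - 2)/(15*k**4 + 18*k**3 - k - 2); s_k = R·t_k = k*(3*k**4 - 3*k**3 - 4*k**2 + 4*k - 2).
Verify: 15*k**4 + 18*k**3 - k - 2 matches t_k.

s_k = k \left(3 k^{4} - 3 k^{3} - 4 k^{2} + 4 k - 2\right)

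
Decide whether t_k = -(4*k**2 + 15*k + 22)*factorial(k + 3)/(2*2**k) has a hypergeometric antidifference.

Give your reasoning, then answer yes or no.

Yes. s_k = -(4*k + 3)*factorial(k + 3)/2**k.

r(k) = (k + 4)*(15*k + 4*(k + 1)**2 + 37)/(2*(4*k**2 + 15*k + 22)) after simplifying.
Gosper form: A/B · C(k+1)/C(k) with A=k/2 + 2, B=1, C=k**2 + 15*k/4 + 11/2.
Need (k/2 + 2)·f(k+1) − (1)·f(k) = k**2 + 15*k/4 + 11/2.
Bound: deg f ≤ 1.
Solving with deg f ≤ 1: f(k) = (4*k + 3)/2.
R(k) = B(k−1)·f(k)/C(k) = 2*(4*k + 3)/(4*k**2 + 15*k + 22); s_k = R·t_k = -(4*k + 3)*factorial(k + 3)/2**k.
Δs = -(4*k**2 + 15*k + 22)*factorial(k + 3)/(2*2**k), as required.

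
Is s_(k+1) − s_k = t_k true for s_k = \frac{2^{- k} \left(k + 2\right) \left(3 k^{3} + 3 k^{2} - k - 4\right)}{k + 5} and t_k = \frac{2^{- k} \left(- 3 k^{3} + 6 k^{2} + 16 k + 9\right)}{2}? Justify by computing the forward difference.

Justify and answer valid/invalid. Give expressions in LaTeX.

s_(k+1) = (3*k**4 + 21*k**3 + 50*k**2 + 43*k + 3)/(2*2**k*(k + 6))
s_(k+1) − s_k = (-3*k**5 - 18*k**4 + 37*k**3 + 245*k**2 + 306*k + 111)/(2*2**k*(k**2 + 11*k + 30))
(s_(k+1) − s_k) − t_k = 3*(3*k**4 + 15*k**3 - 40*k**2 - 91*k - 53)/(2*2**k*(k**2 + 11*k + 30))

Invalid: residual \frac{3 \cdot 2^{- k} \left(3 k^{4} + 15 k^{3} - 40 k^{2} - 91 k - 53\right)}{2 \left(k^{2} + 11 k + 30\right)} ≠ 0.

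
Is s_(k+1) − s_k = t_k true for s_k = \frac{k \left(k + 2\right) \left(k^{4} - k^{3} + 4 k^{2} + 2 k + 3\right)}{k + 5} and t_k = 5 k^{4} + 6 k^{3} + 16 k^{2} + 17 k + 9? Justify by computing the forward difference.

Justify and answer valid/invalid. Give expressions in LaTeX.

s_(k+1) = (k + 1)*(k + 3)*(2*k + (k + 1)**4 - (k + 1)**3 + 4*(k + 1)**2 + 5)/(k + 6)
s_(k+1) − s_k = (5*k**6 + 49*k**5 + 136*k**4 + 247*k**3 + 391*k**2 + 336*k + 135)/(k**2 + 11*k + 30)
(s_(k+1) − s_k) − t_k = 3*(-4*k**5 - 32*k**4 - 42*k**3 - 95*k**2 - 91*k - 45)/(k**2 + 11*k + 30)

Invalid: residual \frac{3 \left(- 4 k^{5} - 32 k^{4} - 42 k^{3} - 95 k^{2} - 91 k - 45\right)}{k^{2} + 11 k + 30} ≠ 0.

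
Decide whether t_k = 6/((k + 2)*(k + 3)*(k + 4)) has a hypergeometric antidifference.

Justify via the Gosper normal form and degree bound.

Yes. s_k = k*(k + 5)/(2*(k + 2)*(k + 3)).

Step 1: r(k) = (k + 2)/(k + 5).
Take A(k)=k + 2, B(k)=k + 5, C(k)=1.
f must satisfy (k + 2)·f(k+1) − (k + 4)·f(k) = 1.
deg f ≤ 2 (via 1,1,0).
A polynomial solution: f(k) = k*(k + 5)/12.
Get s_k = R·t_k = k*(k + 5)/(2*(k + 2)*(k + 3)) with R(k) = B(k−1)f(k)/C(k) = k*(k + 4)*(k + 5)/12.
Δs = 6/(k**3 + 9*k**2 + 26*k + 24), as required.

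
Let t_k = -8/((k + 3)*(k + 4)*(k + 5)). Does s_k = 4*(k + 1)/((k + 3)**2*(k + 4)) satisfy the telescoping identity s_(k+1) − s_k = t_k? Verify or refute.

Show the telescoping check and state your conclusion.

s_(k+1) = 4*(k + 2)/((k + 4)**2*(k + 5))
s_(k+1) − s_k = 8*(-k**2 - 4*k - 1)/(k**5 + 19*k**4 + 143*k**3 + 533*k**2 + 984*k + 720)
(s_(k+1) − s_k) − t_k = 8*(3*k + 11)/(k**5 + 19*k**4 + 143*k**3 + 533*k**2 + 984*k + 720)

Invalid: residual 8*(3*k + 11)/(k**5 + 19*k**4 + 143*k**3 + 533*k**2 + 984*k + 720) ≠ 0.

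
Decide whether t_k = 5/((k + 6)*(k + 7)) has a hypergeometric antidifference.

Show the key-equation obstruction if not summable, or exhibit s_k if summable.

Ratio r(k) = (k + 6)/(k + 8).
A = k + 6, B = k + 8, C = 1.
Solve (k + 6)·f(k+1) − (k + 7)·f(k) = 1.
deg f ≤ 1 (via 1,1,0).
Solving with deg f ≤ 1: f(k) = k/6.
Get s_k = R·t_k = 5*k/(6*(k + 6)) with R(k) = B(k−1)f(k)/C(k) = k*(k + 7)/6.
Check: Δs_k = 5/(k**2 + 13*k + 42). ✓

Yes. s_k = 5*k/(6*(k + 6)).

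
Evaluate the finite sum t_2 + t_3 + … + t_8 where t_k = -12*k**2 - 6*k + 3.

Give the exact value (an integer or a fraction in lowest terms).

Compute t_(k+1)/t_k: get (4*k**2 + 10*k + 5)/(4*k**2 + 2*k - 1).
Normal form (A,B,C) = (1, 1, k**2 + k/2 - 1/4).
Need (1)·f(k+1) − (1)·f(k) = k**2 + k/2 - 1/4.
From deg A=0, deg B=0, deg C=2: d=3.
Solve for f: f(k) = k*(4*k**2 - 3*k - 4)/12 (degree 3 ≤ 3).
Then R = B(k−1)f/C = k*(4*k**2 - 3*k - 4)/(3*(4*k**2 + 2*k - 1)), so s_k = R(k)·t_k = k*(-4*k**2 + 3*k + 4).
s_(k+1) − s_k = -12*k**2 - 6*k + 3 = t_k.
Sum = s_(9) − s_(2); s_(9) = -2637, s_(2) = -12 ⇒ -2625.

Σ = -2625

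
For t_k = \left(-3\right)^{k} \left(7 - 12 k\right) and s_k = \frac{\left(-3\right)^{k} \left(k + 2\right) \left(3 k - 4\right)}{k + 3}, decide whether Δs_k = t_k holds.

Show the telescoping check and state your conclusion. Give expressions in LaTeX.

s_(k+1) = (-3)**(k + 1)*(k + 3)*(3*k - 1)/(k + 4)
s_(k+1) − s_k = (-3)**k*(-12*k**3 - 65*k**2 - 63*k + 59)/(k**2 + 7*k + 12)
(s_(k+1) − s_k) − t_k = (-3)**k*(12*k**2 + 32*k - 25)/(k**2 + 7*k + 12)

Invalid: residual \frac{\left(-3\right)^{k} \left(12 k^{2} + 32 k - 25\right)}{k^{2} + 7 k + 12} ≠ 0.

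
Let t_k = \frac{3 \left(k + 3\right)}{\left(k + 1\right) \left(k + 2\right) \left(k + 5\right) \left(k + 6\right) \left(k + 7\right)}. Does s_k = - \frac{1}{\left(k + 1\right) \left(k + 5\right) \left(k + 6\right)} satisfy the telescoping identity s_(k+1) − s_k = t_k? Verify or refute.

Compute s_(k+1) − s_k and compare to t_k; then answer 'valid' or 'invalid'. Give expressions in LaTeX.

s_(k+1) = -1/((k + 2)*(k + 6)*(k + 7))
s_(k+1) − s_k = 3*(k + 3)/(k**5 + 21*k**4 + 163*k**3 + 567*k**2 + 844*k + 420)
(s_(k+1) − s_k) − t_k = 0

Valid: the claim telescopes to t_k.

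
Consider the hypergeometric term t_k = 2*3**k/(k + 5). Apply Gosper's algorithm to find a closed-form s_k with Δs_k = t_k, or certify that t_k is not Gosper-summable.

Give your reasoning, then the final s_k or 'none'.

Compute t_(k+1)/t_k: get 3*(k + 5)/(k + 6).
Gosper form: A/B · C(k+1)/C(k) with A=3*k + 15, B=k + 6, C=1.
Set up (3*k + 15)·f(k+1) − (k + 5)·f(k) − (1) = 0.
deg f ≤ -1 (via 1,1,0).
Negative degree bound (-1): no f exists, t_k not Gosper-summable.

not Gosper-summable; s_k does not exist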